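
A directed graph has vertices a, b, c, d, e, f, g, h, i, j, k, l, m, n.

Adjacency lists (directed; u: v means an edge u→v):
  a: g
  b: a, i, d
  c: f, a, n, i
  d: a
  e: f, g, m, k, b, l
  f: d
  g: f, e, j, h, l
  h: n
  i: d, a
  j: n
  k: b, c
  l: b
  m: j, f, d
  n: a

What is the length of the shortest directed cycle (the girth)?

2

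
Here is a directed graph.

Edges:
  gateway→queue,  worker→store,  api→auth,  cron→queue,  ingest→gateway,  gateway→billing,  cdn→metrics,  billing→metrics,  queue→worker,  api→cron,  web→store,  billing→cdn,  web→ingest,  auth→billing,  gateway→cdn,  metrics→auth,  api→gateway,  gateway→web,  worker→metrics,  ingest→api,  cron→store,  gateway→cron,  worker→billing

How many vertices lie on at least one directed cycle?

A vertex is on a directed cycle iff it belongs to a strongly connected component of size ≥ 2 (or has a self-loop).
The vertices on cycles are {api, cdn, web, auth, ingest, billing, gateway, metrics} — 8 in total.

8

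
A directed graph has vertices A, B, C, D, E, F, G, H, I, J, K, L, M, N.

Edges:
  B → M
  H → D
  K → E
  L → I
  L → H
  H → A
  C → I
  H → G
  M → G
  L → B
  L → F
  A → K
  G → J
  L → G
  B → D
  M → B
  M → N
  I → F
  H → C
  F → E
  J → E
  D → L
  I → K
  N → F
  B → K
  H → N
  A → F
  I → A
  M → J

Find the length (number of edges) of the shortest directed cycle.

2

For each vertex v, BFS finds the shortest path from v back to v.
The shortest such closed walk is B → M → B, length 2.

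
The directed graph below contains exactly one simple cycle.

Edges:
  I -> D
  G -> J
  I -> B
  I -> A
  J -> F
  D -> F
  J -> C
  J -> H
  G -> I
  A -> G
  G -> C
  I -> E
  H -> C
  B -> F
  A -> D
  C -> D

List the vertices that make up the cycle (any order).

A, G, I

DFS with gray/black marking from G:
G gray
  I gray
    A gray
      D gray
        F gray
        F black
      D black
      A→G: G is gray → back edge
Back edge closes the cycle G → I → A → G; its vertices are {A, G, I}.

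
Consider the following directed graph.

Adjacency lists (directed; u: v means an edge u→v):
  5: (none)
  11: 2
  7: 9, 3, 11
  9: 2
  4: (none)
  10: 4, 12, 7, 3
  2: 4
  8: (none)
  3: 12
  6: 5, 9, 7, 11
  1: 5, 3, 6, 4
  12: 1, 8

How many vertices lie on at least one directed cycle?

A vertex is on a directed cycle iff it belongs to a strongly connected component of size ≥ 2 (or has a self-loop).
The vertices on cycles are {1, 3, 6, 7, 12} — 5 in total.

5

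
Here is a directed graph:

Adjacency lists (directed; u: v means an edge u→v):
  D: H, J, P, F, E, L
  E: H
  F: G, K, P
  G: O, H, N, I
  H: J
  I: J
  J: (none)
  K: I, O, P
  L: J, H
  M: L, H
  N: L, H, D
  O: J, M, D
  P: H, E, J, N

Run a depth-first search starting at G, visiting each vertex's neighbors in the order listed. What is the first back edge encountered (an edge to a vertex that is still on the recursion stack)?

N->D

DFS from G (visiting each vertex's neighbors in the order listed); mark gray on enter, black on exit:
G gray
  O gray
    J gray
    J black
    M gray
      L gray
        L→J: J black — skip
        H gray
          H→J: J black — skip
        H black
      L black
      M→H: H black — skip
    M black
    D gray
      D→H: H black — skip
      D→J: J black — skip
      P gray
        P→H: H black — skip
        E gray
          E→H: H black — skip
        E black
        P→J: J black — skip
        N gray
          N→L: L black — skip
          N→H: H black — skip
          N→D: D is gray → back edge
First back edge: N → D.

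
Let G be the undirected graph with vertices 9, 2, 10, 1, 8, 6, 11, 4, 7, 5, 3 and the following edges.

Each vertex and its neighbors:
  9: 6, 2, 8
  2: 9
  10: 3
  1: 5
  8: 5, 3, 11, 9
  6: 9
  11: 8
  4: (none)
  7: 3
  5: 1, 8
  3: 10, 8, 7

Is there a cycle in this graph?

No

DFS, tracking each vertex's parent; an edge to a visited non-parent vertex closes a cycle.
Start from 11:
visit 11 (parent –)
  visit 8 (parent 11)
    visit 5 (parent 8)
      visit 1 (parent 5)
        1–5: parent, skip
      5–8: parent, skip
    visit 3 (parent 8)
      visit 10 (parent 3)
        10–3: parent, skip
      3–8: parent, skip
      visit 7 (parent 3)
        7–3: parent, skip
    8–11: parent, skip
    visit 9 (parent 8)
      visit 6 (parent 9)
        6–9: parent, skip
      visit 2 (parent 9)
        2–9: parent, skip
      9–8: parent, skip
visit 4 (parent –)
No non-parent visited neighbor found — the graph is a forest.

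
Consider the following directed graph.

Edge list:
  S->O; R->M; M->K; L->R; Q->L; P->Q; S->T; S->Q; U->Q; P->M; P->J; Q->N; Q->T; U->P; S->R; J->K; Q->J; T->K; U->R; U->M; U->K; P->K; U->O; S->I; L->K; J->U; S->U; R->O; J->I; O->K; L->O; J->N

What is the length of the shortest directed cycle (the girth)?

3

For each vertex v, BFS finds the shortest path from v back to v.
The shortest such closed walk is U → P → J → U, length 3.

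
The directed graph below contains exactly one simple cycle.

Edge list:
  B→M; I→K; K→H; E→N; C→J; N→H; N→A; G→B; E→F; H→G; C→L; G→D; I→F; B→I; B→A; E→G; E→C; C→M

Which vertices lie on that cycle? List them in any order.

B, G, H, I, K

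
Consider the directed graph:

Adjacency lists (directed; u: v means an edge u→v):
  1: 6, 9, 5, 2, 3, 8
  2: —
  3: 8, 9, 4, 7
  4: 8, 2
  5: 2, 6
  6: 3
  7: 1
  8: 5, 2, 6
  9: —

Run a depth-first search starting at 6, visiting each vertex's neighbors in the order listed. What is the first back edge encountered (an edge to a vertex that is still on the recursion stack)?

5->6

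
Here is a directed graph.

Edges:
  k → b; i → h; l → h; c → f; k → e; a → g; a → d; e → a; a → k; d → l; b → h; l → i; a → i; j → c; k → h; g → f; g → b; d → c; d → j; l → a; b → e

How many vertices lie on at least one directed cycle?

7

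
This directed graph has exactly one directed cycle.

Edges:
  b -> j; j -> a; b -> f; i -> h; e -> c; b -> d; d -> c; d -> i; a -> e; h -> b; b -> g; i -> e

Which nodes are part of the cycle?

b, d, h, i

DFS with gray/black marking from b:
b gray
  g gray
  g black
  j gray
    a gray
      e gray
        c gray
        c black
      e black
    a black
  j black
  f gray
  f black
  d gray
    i gray
      h gray
        h→b: b is gray → back edge
Back edge closes the cycle b → d → i → h → b; its vertices are {b, d, h, i}.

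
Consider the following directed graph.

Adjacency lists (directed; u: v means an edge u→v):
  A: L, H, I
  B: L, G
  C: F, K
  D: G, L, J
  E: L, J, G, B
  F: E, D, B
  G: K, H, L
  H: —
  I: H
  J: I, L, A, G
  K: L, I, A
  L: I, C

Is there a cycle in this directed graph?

DFS with white/gray/black marking, starting from I:
I gray
  H gray
  H black
I black
A gray
  L gray
    L→I: I black — skip
    C gray
      F gray
        E gray
          E→L: L is gray → back edge
Back edge found, so a cycle exists: L → C → F → E → L.

Yes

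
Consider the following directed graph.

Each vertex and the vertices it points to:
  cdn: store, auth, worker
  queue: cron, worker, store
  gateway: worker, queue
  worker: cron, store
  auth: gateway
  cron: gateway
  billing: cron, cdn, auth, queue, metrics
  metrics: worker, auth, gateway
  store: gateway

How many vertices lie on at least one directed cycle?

A vertex is on a directed cycle iff it belongs to a strongly connected component of size ≥ 2 (or has a self-loop).
The vertices on cycles are {cron, queue, store, worker, gateway} — 5 in total.

5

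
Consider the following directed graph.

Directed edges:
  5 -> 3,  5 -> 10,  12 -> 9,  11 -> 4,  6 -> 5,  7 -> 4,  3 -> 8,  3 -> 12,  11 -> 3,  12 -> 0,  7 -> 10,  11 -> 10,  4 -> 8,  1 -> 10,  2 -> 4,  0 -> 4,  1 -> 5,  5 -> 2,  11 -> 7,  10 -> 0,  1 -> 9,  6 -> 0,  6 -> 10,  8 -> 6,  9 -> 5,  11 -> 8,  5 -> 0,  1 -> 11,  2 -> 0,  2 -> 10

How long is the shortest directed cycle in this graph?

4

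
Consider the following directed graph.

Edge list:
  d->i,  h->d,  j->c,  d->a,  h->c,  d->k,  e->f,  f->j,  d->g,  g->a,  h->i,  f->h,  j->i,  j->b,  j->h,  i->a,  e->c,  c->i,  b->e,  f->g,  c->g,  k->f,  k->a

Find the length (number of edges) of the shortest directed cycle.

For each vertex v, BFS finds the shortest path from v back to v.
The shortest such closed walk is f → j → b → e → f, length 4.

4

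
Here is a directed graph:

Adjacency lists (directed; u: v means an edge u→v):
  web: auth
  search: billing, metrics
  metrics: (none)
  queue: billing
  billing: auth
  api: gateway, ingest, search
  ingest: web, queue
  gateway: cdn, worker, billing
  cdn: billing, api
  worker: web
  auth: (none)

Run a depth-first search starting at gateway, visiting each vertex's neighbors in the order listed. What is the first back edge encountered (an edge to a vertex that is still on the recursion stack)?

DFS from gateway (visiting each vertex's neighbors in the order listed); mark gray on enter, black on exit:
gateway gray
  cdn gray
    billing gray
      auth gray
      auth black
    billing black
    api gray
      api→gateway: gateway is gray → back edge
First back edge: api → gateway.

api->gateway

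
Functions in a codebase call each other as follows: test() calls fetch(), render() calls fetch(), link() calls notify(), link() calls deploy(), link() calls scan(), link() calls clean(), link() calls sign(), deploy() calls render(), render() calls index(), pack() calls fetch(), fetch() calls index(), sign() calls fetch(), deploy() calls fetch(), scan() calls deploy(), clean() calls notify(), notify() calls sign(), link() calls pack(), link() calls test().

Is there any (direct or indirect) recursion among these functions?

No

DFS with white/gray/black marking, starting from pack:
pack gray
  fetch gray
    index gray
    index black
  fetch black
pack black
render gray
  render→fetch: fetch black — skip
  render→index: index black — skip
render black
deploy gray
  deploy→fetch: fetch black — skip
  deploy→render: render black — skip
deploy black
clean gray
  notify gray
    sign gray
      sign→fetch: fetch black — skip
    sign black
  notify black
clean black
test gray
  test→fetch: fetch black — skip
test black
scan gray
  scan→deploy: deploy black — skip
scan black
link gray
  link→test: test black — skip
  link→pack: pack black — skip
  link→sign: sign black — skip
  link→clean: clean black — skip
  link→deploy: deploy black — skip
  link→scan: scan black — skip
  link→notify: notify black — skip
link black
Every edge goes to a white or black vertex — no back edge, so the graph is acyclic.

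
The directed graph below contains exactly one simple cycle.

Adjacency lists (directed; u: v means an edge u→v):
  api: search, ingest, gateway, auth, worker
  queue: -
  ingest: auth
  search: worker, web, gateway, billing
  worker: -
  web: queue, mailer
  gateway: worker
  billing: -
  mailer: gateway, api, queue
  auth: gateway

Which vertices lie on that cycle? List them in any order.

DFS with gray/black marking from api:
api gray
  search gray
    worker gray
    worker black
    web gray
      queue gray
      queue black
      mailer gray
        gateway gray
          gateway→worker: worker black — skip
        gateway black
        mailer→api: api is gray → back edge
Back edge closes the cycle api → search → web → mailer → api; its vertices are {api, web, mailer, search}.

api, web, mailer, search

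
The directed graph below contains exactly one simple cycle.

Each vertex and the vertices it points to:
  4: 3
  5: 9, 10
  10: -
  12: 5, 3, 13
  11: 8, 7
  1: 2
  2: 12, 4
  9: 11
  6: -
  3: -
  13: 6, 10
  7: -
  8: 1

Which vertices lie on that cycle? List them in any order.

DFS with gray/black marking from 2:
2 gray
  12 gray
    5 gray
      9 gray
        11 gray
          8 gray
            1 gray
              1→2: 2 is gray → back edge
Back edge closes the cycle 2 → 12 → 5 → 9 → 11 → 8 → 1 → 2; its vertices are {1, 2, 5, 8, 9, 11, 12}.

1, 2, 5, 8, 9, 11, 12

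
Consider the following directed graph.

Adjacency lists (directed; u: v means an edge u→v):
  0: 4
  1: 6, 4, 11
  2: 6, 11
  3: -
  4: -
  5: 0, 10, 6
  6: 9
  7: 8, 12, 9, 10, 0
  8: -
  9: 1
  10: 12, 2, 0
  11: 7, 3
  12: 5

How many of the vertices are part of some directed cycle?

9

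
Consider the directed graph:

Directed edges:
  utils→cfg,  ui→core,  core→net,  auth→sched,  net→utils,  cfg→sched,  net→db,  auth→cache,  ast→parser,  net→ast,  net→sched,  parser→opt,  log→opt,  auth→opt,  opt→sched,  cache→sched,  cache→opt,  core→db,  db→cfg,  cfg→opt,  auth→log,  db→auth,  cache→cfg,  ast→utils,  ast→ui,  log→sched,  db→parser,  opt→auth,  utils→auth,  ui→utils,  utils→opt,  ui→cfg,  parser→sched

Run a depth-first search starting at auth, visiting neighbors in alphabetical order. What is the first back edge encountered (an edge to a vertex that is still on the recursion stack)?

DFS from auth (visiting neighbors in alphabetical order); mark gray on enter, black on exit:
auth gray
  cache gray
    cfg gray
      opt gray
        opt→auth: auth is gray → back edge
First back edge: opt → auth.

opt→auth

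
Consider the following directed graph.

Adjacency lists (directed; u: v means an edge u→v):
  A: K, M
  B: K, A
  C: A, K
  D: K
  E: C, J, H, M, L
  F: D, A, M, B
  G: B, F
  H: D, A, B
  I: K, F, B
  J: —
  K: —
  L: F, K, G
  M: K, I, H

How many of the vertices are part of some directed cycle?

A vertex is on a directed cycle iff it belongs to a strongly connected component of size ≥ 2 (or has a self-loop).
The vertices on cycles are {A, B, F, H, I, M} — 6 in total.

6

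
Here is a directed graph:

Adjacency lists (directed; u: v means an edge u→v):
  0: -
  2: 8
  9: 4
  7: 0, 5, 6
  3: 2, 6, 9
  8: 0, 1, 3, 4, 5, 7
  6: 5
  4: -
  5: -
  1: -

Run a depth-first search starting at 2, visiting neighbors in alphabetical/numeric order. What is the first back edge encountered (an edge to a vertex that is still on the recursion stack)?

3->2

DFS from 2 (visiting neighbors in alphabetical/numeric order); mark gray on enter, black on exit:
2 gray
  8 gray
    0 gray
    0 black
    1 gray
    1 black
    3 gray
      3→2: 2 is gray → back edge
First back edge: 3 → 2.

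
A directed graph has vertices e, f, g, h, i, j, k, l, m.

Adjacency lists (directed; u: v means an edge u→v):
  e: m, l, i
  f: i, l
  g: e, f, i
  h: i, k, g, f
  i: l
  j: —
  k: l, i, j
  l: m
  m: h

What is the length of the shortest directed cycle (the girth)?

4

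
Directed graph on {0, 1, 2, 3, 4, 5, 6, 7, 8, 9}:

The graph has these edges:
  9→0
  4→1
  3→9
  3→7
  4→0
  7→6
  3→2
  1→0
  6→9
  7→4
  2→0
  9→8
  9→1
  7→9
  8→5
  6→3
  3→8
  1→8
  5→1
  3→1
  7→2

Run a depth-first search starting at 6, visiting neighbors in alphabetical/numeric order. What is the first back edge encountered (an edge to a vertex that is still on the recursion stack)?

DFS from 6 (visiting neighbors in alphabetical/numeric order); mark gray on enter, black on exit:
6 gray
  3 gray
    1 gray
      0 gray
      0 black
      8 gray
        5 gray
          5→1: 1 is gray → back edge
First back edge: 5 → 1.

5→1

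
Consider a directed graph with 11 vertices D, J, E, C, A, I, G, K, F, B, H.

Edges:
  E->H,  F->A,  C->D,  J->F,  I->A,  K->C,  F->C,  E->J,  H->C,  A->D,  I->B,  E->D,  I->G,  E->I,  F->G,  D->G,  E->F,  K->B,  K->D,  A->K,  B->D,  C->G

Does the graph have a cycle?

DFS with white/gray/black marking, starting from J:
J gray
  F gray
    G gray
    G black
    A gray
      D gray
        D→G: G black — skip
      D black
      K gray
        K→D: D black — skip
        C gray
          C→G: G black — skip
          C→D: D black — skip
        C black
        B gray
          B→D: D black — skip
        B black
      K black
    A black
    F→C: C black — skip
  F black
J black
E gray
  H gray
    H→C: C black — skip
  H black
  E→J: J black — skip
  E→D: D black — skip
  E→F: F black — skip
  I gray
    I→A: A black — skip
    I→G: G black — skip
    I→B: B black — skip
  I black
E black
Every edge goes to a white or black vertex — no back edge, so the graph is acyclic.

No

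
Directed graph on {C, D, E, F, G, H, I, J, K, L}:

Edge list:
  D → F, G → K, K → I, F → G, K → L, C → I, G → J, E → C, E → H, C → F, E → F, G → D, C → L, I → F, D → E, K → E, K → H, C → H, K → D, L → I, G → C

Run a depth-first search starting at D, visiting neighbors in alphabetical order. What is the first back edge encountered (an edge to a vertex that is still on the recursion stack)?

G->C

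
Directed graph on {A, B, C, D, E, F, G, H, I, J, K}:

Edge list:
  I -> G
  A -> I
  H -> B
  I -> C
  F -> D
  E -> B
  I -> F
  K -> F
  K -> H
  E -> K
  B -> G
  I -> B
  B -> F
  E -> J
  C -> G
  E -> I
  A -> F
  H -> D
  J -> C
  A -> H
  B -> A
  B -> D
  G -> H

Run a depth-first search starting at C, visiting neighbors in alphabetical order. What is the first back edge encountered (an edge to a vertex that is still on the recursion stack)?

A->H

DFS from C (visiting neighbors in alphabetical order); mark gray on enter, black on exit:
C gray
  G gray
    H gray
      B gray
        A gray
          F gray
            D gray
            D black
          F black
          A→H: H is gray → back edge
First back edge: A → H.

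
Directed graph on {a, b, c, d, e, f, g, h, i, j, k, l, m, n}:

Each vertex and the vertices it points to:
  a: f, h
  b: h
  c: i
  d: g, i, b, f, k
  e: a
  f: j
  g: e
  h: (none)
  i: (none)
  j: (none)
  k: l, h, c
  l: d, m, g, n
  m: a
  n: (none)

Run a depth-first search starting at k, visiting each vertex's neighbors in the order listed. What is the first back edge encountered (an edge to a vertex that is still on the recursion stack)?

DFS from k (visiting each vertex's neighbors in the order listed); mark gray on enter, black on exit:
k gray
  l gray
    d gray
      g gray
        e gray
          a gray
            f gray
              j gray
              j black
            f black
            h gray
            h black
          a black
        e black
      g black
      i gray
      i black
      b gray
        b→h: h black — skip
      b black
      d→f: f black — skip
      d→k: k is gray → back edge
First back edge: d → k.

d→k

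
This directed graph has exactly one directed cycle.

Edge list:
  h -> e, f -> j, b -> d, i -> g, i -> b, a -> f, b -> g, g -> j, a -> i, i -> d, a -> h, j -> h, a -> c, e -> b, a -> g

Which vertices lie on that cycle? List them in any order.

b, e, g, h, j

DFS with gray/black marking from h:
h gray
  e gray
    b gray
      d gray
      d black
      g gray
        j gray
          j→h: h is gray → back edge
Back edge closes the cycle h → e → b → g → j → h; its vertices are {b, e, g, h, j}.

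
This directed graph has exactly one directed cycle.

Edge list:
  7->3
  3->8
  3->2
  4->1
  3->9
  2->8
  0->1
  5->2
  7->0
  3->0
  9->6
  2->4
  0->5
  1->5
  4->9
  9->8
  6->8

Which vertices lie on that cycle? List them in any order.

DFS with gray/black marking from 2:
2 gray
  4 gray
    9 gray
      8 gray
      8 black
      6 gray
        6→8: 8 black — skip
      6 black
    9 black
    1 gray
      5 gray
        5→2: 2 is gray → back edge
Back edge closes the cycle 2 → 4 → 1 → 5 → 2; its vertices are {1, 2, 4, 5}.

1, 2, 4, 5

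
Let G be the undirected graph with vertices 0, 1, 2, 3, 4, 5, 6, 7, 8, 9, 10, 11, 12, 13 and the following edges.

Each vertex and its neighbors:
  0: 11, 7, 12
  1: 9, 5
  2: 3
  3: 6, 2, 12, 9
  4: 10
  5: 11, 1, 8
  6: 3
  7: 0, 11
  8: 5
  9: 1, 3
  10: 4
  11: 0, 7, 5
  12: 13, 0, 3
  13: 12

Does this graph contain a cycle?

Yes

DFS, tracking each vertex's parent; an edge to a visited non-parent vertex closes a cycle.
Start from 1:
visit 1 (parent –)
  visit 9 (parent 1)
    9–1: parent, skip
    visit 3 (parent 9)
      visit 6 (parent 3)
        6–3: parent, skip
      visit 2 (parent 3)
        2–3: parent, skip
      visit 12 (parent 3)
        visit 13 (parent 12)
          13–12: parent, skip
        visit 0 (parent 12)
          visit 11 (parent 0)
            11–0: parent, skip
            visit 7 (parent 11)
              7–0: 0 visited and ≠ parent → cycle
Cycle: 0 – 11 – 7 – 0.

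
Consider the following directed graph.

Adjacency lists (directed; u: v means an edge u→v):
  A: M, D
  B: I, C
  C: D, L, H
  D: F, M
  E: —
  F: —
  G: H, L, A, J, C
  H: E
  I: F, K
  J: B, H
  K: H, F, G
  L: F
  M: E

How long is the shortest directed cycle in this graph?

5

For each vertex v, BFS finds the shortest path from v back to v.
The shortest such closed walk is G → J → B → I → K → G, length 5.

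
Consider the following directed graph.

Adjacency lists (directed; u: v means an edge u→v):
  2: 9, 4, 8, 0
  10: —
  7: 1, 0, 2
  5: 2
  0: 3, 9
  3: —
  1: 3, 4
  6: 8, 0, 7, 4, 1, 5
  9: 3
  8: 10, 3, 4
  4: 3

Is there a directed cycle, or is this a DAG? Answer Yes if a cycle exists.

DFS with white/gray/black marking, starting from 1:
1 gray
  3 gray
  3 black
  4 gray
    4→3: 3 black — skip
  4 black
1 black
2 gray
  9 gray
    9→3: 3 black — skip
  9 black
  2→4: 4 black — skip
  8 gray
    10 gray
    10 black
    8→3: 3 black — skip
    8→4: 4 black — skip
  8 black
  0 gray
    0→3: 3 black — skip
    0→9: 9 black — skip
  0 black
2 black
7 gray
  7→1: 1 black — skip
  7→0: 0 black — skip
  7→2: 2 black — skip
7 black
5 gray
  5→2: 2 black — skip
5 black
6 gray
  6→8: 8 black — skip
  6→0: 0 black — skip
  6→7: 7 black — skip
  6→4: 4 black — skip
  6→1: 1 black — skip
  6→5: 5 black — skip
6 black
Every edge goes to a white or black vertex — no back edge, so the graph is acyclic.

No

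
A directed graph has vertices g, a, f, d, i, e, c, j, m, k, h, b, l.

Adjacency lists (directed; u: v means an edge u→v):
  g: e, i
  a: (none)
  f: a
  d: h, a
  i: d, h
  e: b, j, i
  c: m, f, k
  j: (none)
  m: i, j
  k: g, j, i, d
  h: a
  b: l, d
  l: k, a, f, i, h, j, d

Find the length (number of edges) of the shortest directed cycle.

For each vertex v, BFS finds the shortest path from v back to v.
The shortest such closed walk is k → g → e → b → l → k, length 5.

5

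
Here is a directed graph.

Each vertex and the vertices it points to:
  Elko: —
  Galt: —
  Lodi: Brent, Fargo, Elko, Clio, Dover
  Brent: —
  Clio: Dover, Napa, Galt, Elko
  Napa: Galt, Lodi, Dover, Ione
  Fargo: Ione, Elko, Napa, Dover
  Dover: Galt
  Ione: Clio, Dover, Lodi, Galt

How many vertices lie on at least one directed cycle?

5

A vertex is on a directed cycle iff it belongs to a strongly connected component of size ≥ 2 (or has a self-loop).
The vertices on cycles are {Clio, Ione, Lodi, Napa, Fargo} — 5 in total.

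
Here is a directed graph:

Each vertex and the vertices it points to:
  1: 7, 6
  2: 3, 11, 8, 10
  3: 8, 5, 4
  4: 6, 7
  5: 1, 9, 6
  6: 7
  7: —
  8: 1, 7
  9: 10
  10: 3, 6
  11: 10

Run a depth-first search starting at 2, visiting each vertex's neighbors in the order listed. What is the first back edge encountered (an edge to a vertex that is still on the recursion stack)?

10->3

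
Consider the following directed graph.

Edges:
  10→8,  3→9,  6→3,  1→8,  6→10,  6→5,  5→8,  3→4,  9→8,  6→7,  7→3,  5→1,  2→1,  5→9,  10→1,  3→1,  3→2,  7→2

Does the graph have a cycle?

No

DFS with white/gray/black marking, starting from 5:
5 gray
  8 gray
  8 black
  1 gray
    1→8: 8 black — skip
  1 black
  9 gray
    9→8: 8 black — skip
  9 black
5 black
2 gray
  2→1: 1 black — skip
2 black
3 gray
  3→9: 9 black — skip
  3→1: 1 black — skip
  4 gray
  4 black
  3→2: 2 black — skip
3 black
6 gray
  6→3: 3 black — skip
  10 gray
    10→8: 8 black — skip
    10→1: 1 black — skip
  10 black
  7 gray
    7→3: 3 black — skip
    7→2: 2 black — skip
  7 black
  6→5: 5 black — skip
6 black
Every edge goes to a white or black vertex — no back edge, so the graph is acyclic.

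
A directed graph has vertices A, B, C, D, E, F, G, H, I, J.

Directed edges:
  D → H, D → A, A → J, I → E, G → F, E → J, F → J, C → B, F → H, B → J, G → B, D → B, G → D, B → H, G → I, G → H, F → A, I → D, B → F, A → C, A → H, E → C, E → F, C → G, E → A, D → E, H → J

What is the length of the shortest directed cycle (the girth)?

4

For each vertex v, BFS finds the shortest path from v back to v.
The shortest such closed walk is G → I → E → C → G, length 4.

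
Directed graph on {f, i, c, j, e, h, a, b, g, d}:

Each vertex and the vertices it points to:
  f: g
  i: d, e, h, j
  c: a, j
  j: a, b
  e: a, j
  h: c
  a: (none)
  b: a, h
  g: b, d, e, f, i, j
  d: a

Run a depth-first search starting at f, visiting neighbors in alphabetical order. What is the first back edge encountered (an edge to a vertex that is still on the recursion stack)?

DFS from f (visiting neighbors in alphabetical order); mark gray on enter, black on exit:
f gray
  g gray
    b gray
      a gray
      a black
      h gray
        c gray
          c→a: a black — skip
          j gray
            j→a: a black — skip
            j→b: b is gray → back edge
First back edge: j → b.

j->b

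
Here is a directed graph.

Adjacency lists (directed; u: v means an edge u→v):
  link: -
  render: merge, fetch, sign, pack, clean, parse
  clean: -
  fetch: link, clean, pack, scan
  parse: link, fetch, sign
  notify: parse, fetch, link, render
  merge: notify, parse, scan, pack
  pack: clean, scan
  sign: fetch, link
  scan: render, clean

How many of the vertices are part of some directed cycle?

8

A vertex is on a directed cycle iff it belongs to a strongly connected component of size ≥ 2 (or has a self-loop).
The vertices on cycles are {pack, scan, sign, fetch, merge, parse, notify, render} — 8 in total.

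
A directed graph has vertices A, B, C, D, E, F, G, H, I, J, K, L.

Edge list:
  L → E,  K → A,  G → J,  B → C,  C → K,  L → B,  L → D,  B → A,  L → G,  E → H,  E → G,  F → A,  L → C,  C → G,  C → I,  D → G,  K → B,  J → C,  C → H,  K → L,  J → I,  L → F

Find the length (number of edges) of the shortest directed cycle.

For each vertex v, BFS finds the shortest path from v back to v.
The shortest such closed walk is L → C → K → L, length 3.

3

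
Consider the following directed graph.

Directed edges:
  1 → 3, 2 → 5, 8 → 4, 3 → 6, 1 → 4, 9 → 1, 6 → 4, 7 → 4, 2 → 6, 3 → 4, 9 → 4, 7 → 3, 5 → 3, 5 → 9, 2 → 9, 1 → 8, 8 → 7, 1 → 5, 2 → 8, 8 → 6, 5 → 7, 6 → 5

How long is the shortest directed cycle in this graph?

3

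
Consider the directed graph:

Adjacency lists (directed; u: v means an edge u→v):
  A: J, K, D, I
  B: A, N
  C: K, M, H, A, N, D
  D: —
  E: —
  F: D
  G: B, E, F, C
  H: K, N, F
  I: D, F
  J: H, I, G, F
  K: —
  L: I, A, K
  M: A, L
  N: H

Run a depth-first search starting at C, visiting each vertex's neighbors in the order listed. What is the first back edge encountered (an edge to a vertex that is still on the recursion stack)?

N→H

DFS from C (visiting each vertex's neighbors in the order listed); mark gray on enter, black on exit:
C gray
  K gray
  K black
  M gray
    A gray
      J gray
        H gray
          H→K: K black — skip
          N gray
            N→H: H is gray → back edge
First back edge: N → H.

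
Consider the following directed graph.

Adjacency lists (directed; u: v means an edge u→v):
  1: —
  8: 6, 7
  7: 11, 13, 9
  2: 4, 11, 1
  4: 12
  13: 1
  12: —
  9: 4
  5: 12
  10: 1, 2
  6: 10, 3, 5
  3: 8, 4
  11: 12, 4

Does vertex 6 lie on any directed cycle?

6 is on a cycle iff 6 can reach itself via ≥1 edge.
6 → 3 → 8 → 6 — yes.

Yes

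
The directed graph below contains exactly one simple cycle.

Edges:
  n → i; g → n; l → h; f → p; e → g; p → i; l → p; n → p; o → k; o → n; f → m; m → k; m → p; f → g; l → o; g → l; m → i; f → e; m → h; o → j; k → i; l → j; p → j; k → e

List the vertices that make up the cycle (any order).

e, g, k, l, o

DFS with gray/black marking from e:
e gray
  g gray
    n gray
      p gray
        i gray
        i black
        j gray
        j black
      p black
      n→i: i black — skip
    n black
    l gray
      o gray
        o→n: n black — skip
        o→j: j black — skip
        k gray
          k→i: i black — skip
          k→e: e is gray → back edge
Back edge closes the cycle e → g → l → o → k → e; its vertices are {e, g, k, l, o}.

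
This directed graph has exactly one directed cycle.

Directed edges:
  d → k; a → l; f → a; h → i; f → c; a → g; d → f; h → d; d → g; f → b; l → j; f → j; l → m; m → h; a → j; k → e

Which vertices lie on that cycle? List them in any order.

a, d, f, h, l, m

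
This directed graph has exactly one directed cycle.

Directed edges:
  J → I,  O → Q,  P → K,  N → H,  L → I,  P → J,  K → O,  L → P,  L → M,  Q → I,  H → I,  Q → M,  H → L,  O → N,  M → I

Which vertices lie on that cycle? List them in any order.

H, K, L, N, O, P

DFS with gray/black marking from L:
L gray
  P gray
    J gray
      I gray
      I black
    J black
    K gray
      O gray
        N gray
          H gray
            H→L: L is gray → back edge
Back edge closes the cycle L → P → K → O → N → H → L; its vertices are {H, K, L, N, O, P}.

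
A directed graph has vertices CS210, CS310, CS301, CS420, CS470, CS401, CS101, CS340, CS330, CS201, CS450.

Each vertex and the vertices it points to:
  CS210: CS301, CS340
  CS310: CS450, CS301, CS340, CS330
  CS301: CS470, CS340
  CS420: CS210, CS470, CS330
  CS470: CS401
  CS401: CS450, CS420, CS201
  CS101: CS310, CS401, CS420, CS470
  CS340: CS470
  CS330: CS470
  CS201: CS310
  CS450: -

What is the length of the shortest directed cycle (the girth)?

3

For each vertex v, BFS finds the shortest path from v back to v.
The shortest such closed walk is CS401 → CS420 → CS470 → CS401, length 3.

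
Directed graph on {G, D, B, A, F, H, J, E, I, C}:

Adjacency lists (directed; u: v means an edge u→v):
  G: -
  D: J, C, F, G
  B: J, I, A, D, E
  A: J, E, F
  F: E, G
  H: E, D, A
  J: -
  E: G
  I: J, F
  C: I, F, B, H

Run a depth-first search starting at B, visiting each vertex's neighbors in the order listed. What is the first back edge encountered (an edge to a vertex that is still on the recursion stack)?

DFS from B (visiting each vertex's neighbors in the order listed); mark gray on enter, black on exit:
B gray
  J gray
  J black
  I gray
    I→J: J black — skip
    F gray
      E gray
        G gray
        G black
      E black
      F→G: G black — skip
    F black
  I black
  A gray
    A→J: J black — skip
    A→E: E black — skip
    A→F: F black — skip
  A black
  D gray
    D→J: J black — skip
    C gray
      C→I: I black — skip
      C→F: F black — skip
      C→B: B is gray → back edge
First back edge: C → B.

C->B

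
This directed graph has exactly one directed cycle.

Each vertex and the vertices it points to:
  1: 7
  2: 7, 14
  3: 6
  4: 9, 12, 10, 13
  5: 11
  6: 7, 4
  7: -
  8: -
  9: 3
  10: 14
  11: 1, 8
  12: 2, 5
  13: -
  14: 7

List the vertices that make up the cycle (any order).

DFS with gray/black marking from 4:
4 gray
  9 gray
    3 gray
      6 gray
        7 gray
        7 black
        6→4: 4 is gray → back edge
Back edge closes the cycle 4 → 9 → 3 → 6 → 4; its vertices are {3, 4, 6, 9}.

3, 4, 6, 9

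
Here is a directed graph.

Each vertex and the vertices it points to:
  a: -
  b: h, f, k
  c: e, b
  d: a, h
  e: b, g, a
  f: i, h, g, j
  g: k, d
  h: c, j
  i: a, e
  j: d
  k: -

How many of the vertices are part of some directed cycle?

9

A vertex is on a directed cycle iff it belongs to a strongly connected component of size ≥ 2 (or has a self-loop).
The vertices on cycles are {b, c, d, e, f, g, h, i, j} — 9 in total.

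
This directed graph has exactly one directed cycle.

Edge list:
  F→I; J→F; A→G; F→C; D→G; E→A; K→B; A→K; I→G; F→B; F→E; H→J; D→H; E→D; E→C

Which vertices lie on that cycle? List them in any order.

D, E, F, H, J

DFS with gray/black marking from F:
F gray
  B gray
  B black
  I gray
    G gray
    G black
  I black
  E gray
    A gray
      K gray
        K→B: B black — skip
      K black
      A→G: G black — skip
    A black
    C gray
    C black
    D gray
      D→G: G black — skip
      H gray
        J gray
          J→F: F is gray → back edge
Back edge closes the cycle F → E → D → H → J → F; its vertices are {D, E, F, H, J}.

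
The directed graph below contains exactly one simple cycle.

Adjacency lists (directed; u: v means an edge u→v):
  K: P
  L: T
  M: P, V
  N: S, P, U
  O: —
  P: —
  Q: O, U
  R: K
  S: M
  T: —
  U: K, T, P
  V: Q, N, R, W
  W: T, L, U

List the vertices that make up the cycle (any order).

DFS with gray/black marking from V:
V gray
  Q gray
    O gray
    O black
    U gray
      K gray
        P gray
        P black
      K black
      T gray
      T black
      U→P: P black — skip
    U black
  Q black
  N gray
    S gray
      M gray
        M→P: P black — skip
        M→V: V is gray → back edge
Back edge closes the cycle V → N → S → M → V; its vertices are {M, N, S, V}.

M, N, S, V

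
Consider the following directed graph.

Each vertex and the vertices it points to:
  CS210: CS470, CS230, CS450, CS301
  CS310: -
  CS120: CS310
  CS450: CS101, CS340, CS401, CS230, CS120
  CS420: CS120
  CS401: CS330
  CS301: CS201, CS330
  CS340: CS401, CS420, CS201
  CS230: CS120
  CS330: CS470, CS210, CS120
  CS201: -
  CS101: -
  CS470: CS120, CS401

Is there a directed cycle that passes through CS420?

No

CS420 lies on a cycle iff there is a path from CS420 back to itself.
Exploring from CS420, it never reaches itself; equivalently, its strongly connected component is a singleton.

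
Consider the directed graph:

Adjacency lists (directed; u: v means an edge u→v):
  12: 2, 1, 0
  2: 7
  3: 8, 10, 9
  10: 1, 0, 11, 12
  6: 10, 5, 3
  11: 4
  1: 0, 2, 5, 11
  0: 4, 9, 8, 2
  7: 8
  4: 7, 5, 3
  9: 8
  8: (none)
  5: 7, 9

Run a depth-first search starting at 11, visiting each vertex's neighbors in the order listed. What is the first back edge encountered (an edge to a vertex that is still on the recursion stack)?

DFS from 11 (visiting each vertex's neighbors in the order listed); mark gray on enter, black on exit:
11 gray
  4 gray
    7 gray
      8 gray
      8 black
    7 black
    5 gray
      5→7: 7 black — skip
      9 gray
        9→8: 8 black — skip
      9 black
    5 black
    3 gray
      3→8: 8 black — skip
      10 gray
        1 gray
          0 gray
            0→4: 4 is gray → back edge
First back edge: 0 → 4.

0->4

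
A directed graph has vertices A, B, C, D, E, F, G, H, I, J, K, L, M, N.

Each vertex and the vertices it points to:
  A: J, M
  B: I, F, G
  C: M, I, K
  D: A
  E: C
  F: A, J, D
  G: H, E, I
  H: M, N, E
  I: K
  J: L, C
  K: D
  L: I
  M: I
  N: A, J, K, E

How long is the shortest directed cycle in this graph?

For each vertex v, BFS finds the shortest path from v back to v.
The shortest such closed walk is J → C → K → D → A → J, length 5.

5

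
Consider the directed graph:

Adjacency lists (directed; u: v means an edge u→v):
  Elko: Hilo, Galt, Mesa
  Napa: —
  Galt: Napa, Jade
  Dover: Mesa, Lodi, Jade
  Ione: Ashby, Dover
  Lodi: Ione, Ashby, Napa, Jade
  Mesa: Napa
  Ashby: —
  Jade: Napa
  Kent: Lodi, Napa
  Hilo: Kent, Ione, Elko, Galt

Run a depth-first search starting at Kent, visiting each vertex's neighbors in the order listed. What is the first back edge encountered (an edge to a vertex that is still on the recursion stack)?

Dover→Lodi

DFS from Kent (visiting each vertex's neighbors in the order listed); mark gray on enter, black on exit:
Kent gray
  Lodi gray
    Ione gray
      Ashby gray
      Ashby black
      Dover gray
        Mesa gray
          Napa gray
          Napa black
        Mesa black
        Dover→Lodi: Lodi is gray → back edge
First back edge: Dover → Lodi.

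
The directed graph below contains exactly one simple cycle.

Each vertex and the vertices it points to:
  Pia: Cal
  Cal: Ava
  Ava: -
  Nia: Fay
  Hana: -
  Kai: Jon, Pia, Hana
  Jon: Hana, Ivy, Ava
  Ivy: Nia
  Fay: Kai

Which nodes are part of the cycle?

Fay, Ivy, Jon, Kai, Nia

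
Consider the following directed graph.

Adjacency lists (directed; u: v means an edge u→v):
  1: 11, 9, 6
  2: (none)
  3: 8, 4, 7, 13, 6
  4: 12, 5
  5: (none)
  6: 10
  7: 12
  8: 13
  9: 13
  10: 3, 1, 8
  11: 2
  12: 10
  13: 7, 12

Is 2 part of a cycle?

No

2 lies on a cycle iff there is a path from 2 back to itself.
Exploring from 2, it never reaches itself; equivalently, its strongly connected component is a singleton.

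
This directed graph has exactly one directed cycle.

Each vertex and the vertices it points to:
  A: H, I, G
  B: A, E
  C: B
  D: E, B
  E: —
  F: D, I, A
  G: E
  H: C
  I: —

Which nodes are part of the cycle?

DFS with gray/black marking from A:
A gray
  H gray
    C gray
      B gray
        B→A: A is gray → back edge
Back edge closes the cycle A → H → C → B → A; its vertices are {A, B, C, H}.

A, B, C, H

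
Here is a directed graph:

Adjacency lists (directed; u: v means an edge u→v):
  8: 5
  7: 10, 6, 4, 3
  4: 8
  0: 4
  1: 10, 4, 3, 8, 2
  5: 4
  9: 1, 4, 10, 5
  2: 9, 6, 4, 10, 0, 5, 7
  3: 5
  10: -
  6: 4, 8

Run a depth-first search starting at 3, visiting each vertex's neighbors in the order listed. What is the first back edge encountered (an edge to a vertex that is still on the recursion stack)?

DFS from 3 (visiting each vertex's neighbors in the order listed); mark gray on enter, black on exit:
3 gray
  5 gray
    4 gray
      8 gray
        8→5: 5 is gray → back edge
First back edge: 8 → 5.

8->5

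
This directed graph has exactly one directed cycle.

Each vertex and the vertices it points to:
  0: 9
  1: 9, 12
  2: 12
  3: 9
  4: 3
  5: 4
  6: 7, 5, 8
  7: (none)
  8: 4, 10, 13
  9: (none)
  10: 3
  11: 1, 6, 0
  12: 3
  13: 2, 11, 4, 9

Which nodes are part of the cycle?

DFS with gray/black marking from 11:
11 gray
  1 gray
    9 gray
    9 black
    12 gray
      3 gray
        3→9: 9 black — skip
      3 black
    12 black
  1 black
  6 gray
    7 gray
    7 black
    5 gray
      4 gray
        4→3: 3 black — skip
      4 black
    5 black
    8 gray
      8→4: 4 black — skip
      10 gray
        10→3: 3 black — skip
      10 black
      13 gray
        2 gray
          2→12: 12 black — skip
        2 black
        13→11: 11 is gray → back edge
Back edge closes the cycle 11 → 6 → 8 → 13 → 11; its vertices are {6, 8, 11, 13}.

6, 8, 11, 13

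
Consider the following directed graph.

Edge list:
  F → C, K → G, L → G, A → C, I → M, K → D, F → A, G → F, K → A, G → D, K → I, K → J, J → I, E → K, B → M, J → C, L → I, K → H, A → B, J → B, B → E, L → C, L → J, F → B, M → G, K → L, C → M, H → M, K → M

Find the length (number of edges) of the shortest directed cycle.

For each vertex v, BFS finds the shortest path from v back to v.
The shortest such closed walk is E → K → J → B → E, length 4.

4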